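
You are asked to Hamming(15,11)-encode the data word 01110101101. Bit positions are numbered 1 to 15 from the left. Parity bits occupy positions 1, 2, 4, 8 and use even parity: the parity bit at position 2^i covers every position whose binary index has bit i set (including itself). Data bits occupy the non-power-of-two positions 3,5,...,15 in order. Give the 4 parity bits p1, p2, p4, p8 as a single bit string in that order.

0000

Place data bits at non-power-of-two positions: b3=0, b5=1, b6=1, b7=1, b9=0, b10=1, b11=0, b12=1, b13=1, b14=0, b15=1.
p1 = XOR of data positions {3,5,7,9,11,13,15} = 0⊕1⊕1⊕0⊕0⊕1⊕1 = 0
p2 = XOR of data positions {3,6,7,10,11,14,15} = 0⊕1⊕1⊕1⊕0⊕0⊕1 = 0
p4 = XOR of data positions {5,6,7,12,13,14,15} = 1⊕1⊕1⊕1⊕1⊕0⊕1 = 0
p8 = XOR of data positions {9,10,11,12,13,14,15} = 0⊕1⊕0⊕1⊕1⊕0⊕1 = 0
Parity bits p1,p2,p4,p8 = 0000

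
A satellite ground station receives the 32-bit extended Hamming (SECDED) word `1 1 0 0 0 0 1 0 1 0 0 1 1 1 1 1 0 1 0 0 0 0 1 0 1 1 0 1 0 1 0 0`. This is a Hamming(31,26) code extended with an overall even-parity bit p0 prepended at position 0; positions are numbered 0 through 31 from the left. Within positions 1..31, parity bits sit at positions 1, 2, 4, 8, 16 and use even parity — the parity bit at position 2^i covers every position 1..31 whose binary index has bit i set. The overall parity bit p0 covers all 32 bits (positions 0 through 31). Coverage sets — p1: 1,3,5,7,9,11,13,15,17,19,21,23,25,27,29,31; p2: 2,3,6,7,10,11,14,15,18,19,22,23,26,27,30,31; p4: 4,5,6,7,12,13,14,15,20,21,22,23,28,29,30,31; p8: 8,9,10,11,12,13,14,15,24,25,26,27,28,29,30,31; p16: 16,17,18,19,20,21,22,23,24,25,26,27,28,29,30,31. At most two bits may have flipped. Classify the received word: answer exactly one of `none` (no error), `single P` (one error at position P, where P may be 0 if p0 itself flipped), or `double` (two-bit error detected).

s1: b1⊕b3⊕b5⊕b7⊕b9⊕b11⊕b13⊕b15⊕b17⊕b19⊕b21⊕b23⊕b25⊕b27⊕b29⊕b31 = 1⊕0⊕0⊕0⊕0⊕1⊕1⊕1⊕1⊕0⊕0⊕0⊕1⊕1⊕1⊕0 = 0
s2: b2⊕b3⊕b6⊕b7⊕b10⊕b11⊕b14⊕b15⊕b18⊕b19⊕b22⊕b23⊕b26⊕b27⊕b30⊕b31 = 0⊕0⊕1⊕0⊕0⊕1⊕1⊕1⊕0⊕0⊕1⊕0⊕0⊕1⊕0⊕0 = 0
s4: b4⊕b5⊕b6⊕b7⊕b12⊕b13⊕b14⊕b15⊕b20⊕b21⊕b22⊕b23⊕b28⊕b29⊕b30⊕b31 = 0⊕0⊕1⊕0⊕1⊕1⊕1⊕1⊕0⊕0⊕1⊕0⊕0⊕1⊕0⊕0 = 1
s8: b8⊕b9⊕b10⊕b11⊕b12⊕b13⊕b14⊕b15⊕b24⊕b25⊕b26⊕b27⊕b28⊕b29⊕b30⊕b31 = 1⊕0⊕0⊕1⊕1⊕1⊕1⊕1⊕1⊕1⊕0⊕1⊕0⊕1⊕0⊕0 = 0
s16: b16⊕b17⊕b18⊕b19⊕b20⊕b21⊕b22⊕b23⊕b24⊕b25⊕b26⊕b27⊕b28⊕b29⊕b30⊕b31 = 0⊕1⊕0⊕0⊕0⊕0⊕1⊕0⊕1⊕1⊕0⊕1⊕0⊕1⊕0⊕0 = 0
Syndrome (s16...s1) = 00100 → position 4.
Overall parity (XOR of all 32 bits, including p0): 1⊕1⊕0⊕0⊕0⊕0⊕1⊕0⊕1⊕0⊕0⊕1⊕1⊕1⊕1⊕1⊕0⊕1⊕0⊕0⊕0⊕0⊕1⊕0⊕1⊕1⊕0⊕1⊕0⊕1⊕0⊕0 = 1
Overall=1, syndrome position=4 → single-bit error at position 4.

single 4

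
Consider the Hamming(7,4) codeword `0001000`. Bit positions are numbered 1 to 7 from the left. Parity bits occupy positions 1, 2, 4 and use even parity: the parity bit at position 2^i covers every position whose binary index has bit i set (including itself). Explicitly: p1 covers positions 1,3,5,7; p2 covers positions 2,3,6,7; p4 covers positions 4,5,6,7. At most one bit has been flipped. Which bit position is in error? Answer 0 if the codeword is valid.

s1: b1⊕b3⊕b5⊕b7 = 0⊕0⊕0⊕0 = 0
s2: b2⊕b3⊕b6⊕b7 = 0⊕0⊕0⊕0 = 0
s4: b4⊕b5⊕b6⊕b7 = 1⊕0⊕0⊕0 = 1
Syndrome (s4...s1) = 100 → position 4.

4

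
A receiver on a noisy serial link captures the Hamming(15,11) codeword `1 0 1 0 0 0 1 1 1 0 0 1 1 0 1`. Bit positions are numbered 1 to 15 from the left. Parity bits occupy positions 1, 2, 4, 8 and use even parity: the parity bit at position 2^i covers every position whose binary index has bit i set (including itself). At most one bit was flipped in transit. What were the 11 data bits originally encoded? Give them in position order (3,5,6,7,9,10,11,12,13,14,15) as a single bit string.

10011101101

s1: b1⊕b3⊕b5⊕b7⊕b9⊕b11⊕b13⊕b15 = 1⊕1⊕0⊕1⊕1⊕0⊕1⊕1 = 0
s2: b2⊕b3⊕b6⊕b7⊕b10⊕b11⊕b14⊕b15 = 0⊕1⊕0⊕1⊕0⊕0⊕0⊕1 = 1
s4: b4⊕b5⊕b6⊕b7⊕b12⊕b13⊕b14⊕b15 = 0⊕0⊕0⊕1⊕1⊕1⊕0⊕1 = 0
s8: b8⊕b9⊕b10⊕b11⊕b12⊕b13⊕b14⊕b15 = 1⊕1⊕0⊕0⊕1⊕1⊕0⊕1 = 1
Syndrome (s8...s1) = 1010 → position 10.
Flip bit 10: corrected codeword = 101000111101101
Data bits at positions 3,5,6,7,9,10,11,12,13,14,15: 10011101101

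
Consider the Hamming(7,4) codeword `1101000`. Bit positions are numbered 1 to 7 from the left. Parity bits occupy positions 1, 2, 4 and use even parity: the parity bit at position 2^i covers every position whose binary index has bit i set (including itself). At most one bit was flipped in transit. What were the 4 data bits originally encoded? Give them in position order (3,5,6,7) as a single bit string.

s1: b1⊕b3⊕b5⊕b7 = 1⊕0⊕0⊕0 = 1
s2: b2⊕b3⊕b6⊕b7 = 1⊕0⊕0⊕0 = 1
s4: b4⊕b5⊕b6⊕b7 = 1⊕0⊕0⊕0 = 1
Syndrome (s4...s1) = 111 → position 7.
Flip bit 7: corrected codeword = 1101001
Data bits at positions 3,5,6,7: 0001

0001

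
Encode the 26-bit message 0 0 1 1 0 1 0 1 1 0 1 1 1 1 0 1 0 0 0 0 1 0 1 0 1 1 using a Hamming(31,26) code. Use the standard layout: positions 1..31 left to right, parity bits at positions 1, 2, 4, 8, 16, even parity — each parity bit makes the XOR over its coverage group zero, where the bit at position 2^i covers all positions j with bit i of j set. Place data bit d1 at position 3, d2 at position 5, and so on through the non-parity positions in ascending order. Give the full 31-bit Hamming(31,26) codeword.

1101011001011010111010000101011

Place data bits at non-power-of-two positions: b3=0, b5=0, b6=1, b7=1, b9=0, b10=1, b11=0, b12=1, b13=1, b14=0, b15=1, b17=1, b18=1, b19=1, b20=0, b21=1, b22=0, b23=0, b24=0, b25=0, b26=1, b27=0, b28=1, b29=0, b30=1, b31=1.
p1 = XOR of data positions {3,5,7,9,11,13,15,17,19,21,23,25,27,29,31} = 0⊕0⊕1⊕0⊕0⊕1⊕1⊕1⊕1⊕1⊕0⊕0⊕0⊕0⊕1 = 1
p2 = XOR of data positions {3,6,7,10,11,14,15,18,19,22,23,26,27,30,31} = 0⊕1⊕1⊕1⊕0⊕0⊕1⊕1⊕1⊕0⊕0⊕1⊕0⊕1⊕1 = 1
p4 = XOR of data positions {5,6,7,12,13,14,15,20,21,22,23,28,29,30,31} = 0⊕1⊕1⊕1⊕1⊕0⊕1⊕0⊕1⊕0⊕0⊕1⊕0⊕1⊕1 = 1
p8 = XOR of data positions {9,10,11,12,13,14,15,24,25,26,27,28,29,30,31} = 0⊕1⊕0⊕1⊕1⊕0⊕1⊕0⊕0⊕1⊕0⊕1⊕0⊕1⊕1 = 0
p16 = XOR of data positions {17,18,19,20,21,22,23,24,25,26,27,28,29,30,31} = 1⊕1⊕1⊕0⊕1⊕0⊕0⊕0⊕0⊕1⊕0⊕1⊕0⊕1⊕1 = 0
Codeword b1..b31 = 1101011001011010111010000101011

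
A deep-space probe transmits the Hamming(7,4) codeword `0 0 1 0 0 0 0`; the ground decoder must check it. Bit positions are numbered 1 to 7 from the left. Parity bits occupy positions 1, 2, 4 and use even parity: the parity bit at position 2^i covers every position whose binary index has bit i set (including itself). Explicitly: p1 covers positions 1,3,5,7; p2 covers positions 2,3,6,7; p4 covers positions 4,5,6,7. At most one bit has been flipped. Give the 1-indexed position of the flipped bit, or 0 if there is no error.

s1: b1⊕b3⊕b5⊕b7 = 0⊕1⊕0⊕0 = 1
s2: b2⊕b3⊕b6⊕b7 = 0⊕1⊕0⊕0 = 1
s4: b4⊕b5⊕b6⊕b7 = 0⊕0⊕0⊕0 = 0
Syndrome (s4...s1) = 011 → position 3.

3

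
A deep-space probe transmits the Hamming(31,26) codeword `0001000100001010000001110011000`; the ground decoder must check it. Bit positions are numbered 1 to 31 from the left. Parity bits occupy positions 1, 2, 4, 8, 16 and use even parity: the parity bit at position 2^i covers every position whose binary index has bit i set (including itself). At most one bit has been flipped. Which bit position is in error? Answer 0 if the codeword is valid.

16

s1: b1⊕b3⊕b5⊕b7⊕b9⊕b11⊕b13⊕b15⊕b17⊕b19⊕b21⊕b23⊕b25⊕b27⊕b29⊕b31 = 0⊕0⊕0⊕0⊕0⊕0⊕1⊕1⊕0⊕0⊕0⊕1⊕0⊕1⊕0⊕0 = 0
s2: b2⊕b3⊕b6⊕b7⊕b10⊕b11⊕b14⊕b15⊕b18⊕b19⊕b22⊕b23⊕b26⊕b27⊕b30⊕b31 = 0⊕0⊕0⊕0⊕0⊕0⊕0⊕1⊕0⊕0⊕1⊕1⊕0⊕1⊕0⊕0 = 0
s4: b4⊕b5⊕b6⊕b7⊕b12⊕b13⊕b14⊕b15⊕b20⊕b21⊕b22⊕b23⊕b28⊕b29⊕b30⊕b31 = 1⊕0⊕0⊕0⊕0⊕1⊕0⊕1⊕0⊕0⊕1⊕1⊕1⊕0⊕0⊕0 = 0
s8: b8⊕b9⊕b10⊕b11⊕b12⊕b13⊕b14⊕b15⊕b24⊕b25⊕b26⊕b27⊕b28⊕b29⊕b30⊕b31 = 1⊕0⊕0⊕0⊕0⊕1⊕0⊕1⊕1⊕0⊕0⊕1⊕1⊕0⊕0⊕0 = 0
s16: b16⊕b17⊕b18⊕b19⊕b20⊕b21⊕b22⊕b23⊕b24⊕b25⊕b26⊕b27⊕b28⊕b29⊕b30⊕b31 = 0⊕0⊕0⊕0⊕0⊕0⊕1⊕1⊕1⊕0⊕0⊕1⊕1⊕0⊕0⊕0 = 1
Syndrome (s16...s1) = 10000 → position 16.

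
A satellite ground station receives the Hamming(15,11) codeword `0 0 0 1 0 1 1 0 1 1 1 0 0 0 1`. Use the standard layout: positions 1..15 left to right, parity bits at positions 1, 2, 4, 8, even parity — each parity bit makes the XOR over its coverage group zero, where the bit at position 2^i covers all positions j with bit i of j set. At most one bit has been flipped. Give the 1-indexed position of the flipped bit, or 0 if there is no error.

2

s1: b1⊕b3⊕b5⊕b7⊕b9⊕b11⊕b13⊕b15 = 0⊕0⊕0⊕1⊕1⊕1⊕0⊕1 = 0
s2: b2⊕b3⊕b6⊕b7⊕b10⊕b11⊕b14⊕b15 = 0⊕0⊕1⊕1⊕1⊕1⊕0⊕1 = 1
s4: b4⊕b5⊕b6⊕b7⊕b12⊕b13⊕b14⊕b15 = 1⊕0⊕1⊕1⊕0⊕0⊕0⊕1 = 0
s8: b8⊕b9⊕b10⊕b11⊕b12⊕b13⊕b14⊕b15 = 0⊕1⊕1⊕1⊕0⊕0⊕0⊕1 = 0
Syndrome (s8...s1) = 0010 → position 2.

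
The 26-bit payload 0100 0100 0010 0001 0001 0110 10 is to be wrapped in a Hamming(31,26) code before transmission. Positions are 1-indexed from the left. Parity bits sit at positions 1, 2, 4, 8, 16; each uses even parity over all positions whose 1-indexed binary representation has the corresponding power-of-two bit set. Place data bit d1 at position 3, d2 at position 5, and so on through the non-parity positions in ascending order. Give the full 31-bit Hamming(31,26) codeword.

Place data bits at non-power-of-two positions: b3=0, b5=1, b6=0, b7=0, b9=0, b10=1, b11=0, b12=0, b13=0, b14=0, b15=1, b17=0, b18=0, b19=0, b20=0, b21=1, b22=0, b23=0, b24=0, b25=1, b26=0, b27=1, b28=1, b29=0, b30=1, b31=0.
p1 = XOR of data positions {3,5,7,9,11,13,15,17,19,21,23,25,27,29,31} = 0⊕1⊕0⊕0⊕0⊕0⊕1⊕0⊕0⊕1⊕0⊕1⊕1⊕0⊕0 = 1
p2 = XOR of data positions {3,6,7,10,11,14,15,18,19,22,23,26,27,30,31} = 0⊕0⊕0⊕1⊕0⊕0⊕1⊕0⊕0⊕0⊕0⊕0⊕1⊕1⊕0 = 0
p4 = XOR of data positions {5,6,7,12,13,14,15,20,21,22,23,28,29,30,31} = 1⊕0⊕0⊕0⊕0⊕0⊕1⊕0⊕1⊕0⊕0⊕1⊕0⊕1⊕0 = 1
p8 = XOR of data positions {9,10,11,12,13,14,15,24,25,26,27,28,29,30,31} = 0⊕1⊕0⊕0⊕0⊕0⊕1⊕0⊕1⊕0⊕1⊕1⊕0⊕1⊕0 = 0
p16 = XOR of data positions {17,18,19,20,21,22,23,24,25,26,27,28,29,30,31} = 0⊕0⊕0⊕0⊕1⊕0⊕0⊕0⊕1⊕0⊕1⊕1⊕0⊕1⊕0 = 1
Codeword b1..b31 = 1001100001000011000010001011010

1001100001000011000010001011010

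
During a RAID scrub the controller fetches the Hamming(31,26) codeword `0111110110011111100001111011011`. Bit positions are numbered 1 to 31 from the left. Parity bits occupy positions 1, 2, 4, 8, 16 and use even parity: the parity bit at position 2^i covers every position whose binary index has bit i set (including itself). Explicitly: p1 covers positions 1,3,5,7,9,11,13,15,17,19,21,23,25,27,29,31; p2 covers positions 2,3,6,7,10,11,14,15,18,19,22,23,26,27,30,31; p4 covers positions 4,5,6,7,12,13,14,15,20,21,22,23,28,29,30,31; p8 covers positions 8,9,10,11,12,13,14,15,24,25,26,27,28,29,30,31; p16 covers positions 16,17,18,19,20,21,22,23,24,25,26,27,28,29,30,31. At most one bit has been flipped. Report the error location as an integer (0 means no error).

s1: b1⊕b3⊕b5⊕b7⊕b9⊕b11⊕b13⊕b15⊕b17⊕b19⊕b21⊕b23⊕b25⊕b27⊕b29⊕b31 = 0⊕1⊕1⊕0⊕1⊕0⊕1⊕1⊕1⊕0⊕0⊕1⊕1⊕1⊕0⊕1 = 0
s2: b2⊕b3⊕b6⊕b7⊕b10⊕b11⊕b14⊕b15⊕b18⊕b19⊕b22⊕b23⊕b26⊕b27⊕b30⊕b31 = 1⊕1⊕1⊕0⊕0⊕0⊕1⊕1⊕0⊕0⊕1⊕1⊕0⊕1⊕1⊕1 = 0
s4: b4⊕b5⊕b6⊕b7⊕b12⊕b13⊕b14⊕b15⊕b20⊕b21⊕b22⊕b23⊕b28⊕b29⊕b30⊕b31 = 1⊕1⊕1⊕0⊕1⊕1⊕1⊕1⊕0⊕0⊕1⊕1⊕1⊕0⊕1⊕1 = 0
s8: b8⊕b9⊕b10⊕b11⊕b12⊕b13⊕b14⊕b15⊕b24⊕b25⊕b26⊕b27⊕b28⊕b29⊕b30⊕b31 = 1⊕1⊕0⊕0⊕1⊕1⊕1⊕1⊕1⊕1⊕0⊕1⊕1⊕0⊕1⊕1 = 0
s16: b16⊕b17⊕b18⊕b19⊕b20⊕b21⊕b22⊕b23⊕b24⊕b25⊕b26⊕b27⊕b28⊕b29⊕b30⊕b31 = 1⊕1⊕0⊕0⊕0⊕0⊕1⊕1⊕1⊕1⊕0⊕1⊕1⊕0⊕1⊕1 = 0
Syndrome (s16...s1) = 00000 → position 0 (no error).

0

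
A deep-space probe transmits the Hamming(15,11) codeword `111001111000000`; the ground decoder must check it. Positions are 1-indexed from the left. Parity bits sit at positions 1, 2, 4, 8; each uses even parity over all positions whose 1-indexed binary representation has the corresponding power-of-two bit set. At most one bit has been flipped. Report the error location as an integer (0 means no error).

0

s1: b1⊕b3⊕b5⊕b7⊕b9⊕b11⊕b13⊕b15 = 1⊕1⊕0⊕1⊕1⊕0⊕0⊕0 = 0
s2: b2⊕b3⊕b6⊕b7⊕b10⊕b11⊕b14⊕b15 = 1⊕1⊕1⊕1⊕0⊕0⊕0⊕0 = 0
s4: b4⊕b5⊕b6⊕b7⊕b12⊕b13⊕b14⊕b15 = 0⊕0⊕1⊕1⊕0⊕0⊕0⊕0 = 0
s8: b8⊕b9⊕b10⊕b11⊕b12⊕b13⊕b14⊕b15 = 1⊕1⊕0⊕0⊕0⊕0⊕0⊕0 = 0
Syndrome (s8...s1) = 0000 → position 0 (no error).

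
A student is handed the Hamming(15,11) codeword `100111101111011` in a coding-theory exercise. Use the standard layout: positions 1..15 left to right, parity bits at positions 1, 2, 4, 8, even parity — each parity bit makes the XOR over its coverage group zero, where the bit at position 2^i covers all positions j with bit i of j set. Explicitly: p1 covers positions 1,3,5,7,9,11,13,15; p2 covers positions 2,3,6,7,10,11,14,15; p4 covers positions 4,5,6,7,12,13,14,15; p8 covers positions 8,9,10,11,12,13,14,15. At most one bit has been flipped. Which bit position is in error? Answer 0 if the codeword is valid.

s1: b1⊕b3⊕b5⊕b7⊕b9⊕b11⊕b13⊕b15 = 1⊕0⊕1⊕1⊕1⊕1⊕0⊕1 = 0
s2: b2⊕b3⊕b6⊕b7⊕b10⊕b11⊕b14⊕b15 = 0⊕0⊕1⊕1⊕1⊕1⊕1⊕1 = 0
s4: b4⊕b5⊕b6⊕b7⊕b12⊕b13⊕b14⊕b15 = 1⊕1⊕1⊕1⊕1⊕0⊕1⊕1 = 1
s8: b8⊕b9⊕b10⊕b11⊕b12⊕b13⊕b14⊕b15 = 0⊕1⊕1⊕1⊕1⊕0⊕1⊕1 = 0
Syndrome (s8...s1) = 0100 → position 4.

4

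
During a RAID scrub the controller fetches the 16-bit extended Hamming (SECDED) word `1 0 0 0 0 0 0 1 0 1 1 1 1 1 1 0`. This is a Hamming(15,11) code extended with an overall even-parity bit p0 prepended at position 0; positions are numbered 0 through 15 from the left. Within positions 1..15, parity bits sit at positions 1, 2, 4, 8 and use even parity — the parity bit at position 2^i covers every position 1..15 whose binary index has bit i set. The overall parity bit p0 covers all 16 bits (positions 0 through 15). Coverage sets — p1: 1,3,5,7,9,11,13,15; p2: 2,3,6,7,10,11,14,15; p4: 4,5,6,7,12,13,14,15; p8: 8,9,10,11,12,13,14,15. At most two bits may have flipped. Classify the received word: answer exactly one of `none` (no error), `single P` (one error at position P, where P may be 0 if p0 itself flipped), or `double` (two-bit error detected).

s1: b1⊕b3⊕b5⊕b7⊕b9⊕b11⊕b13⊕b15 = 0⊕0⊕0⊕1⊕1⊕1⊕1⊕0 = 0
s2: b2⊕b3⊕b6⊕b7⊕b10⊕b11⊕b14⊕b15 = 0⊕0⊕0⊕1⊕1⊕1⊕1⊕0 = 0
s4: b4⊕b5⊕b6⊕b7⊕b12⊕b13⊕b14⊕b15 = 0⊕0⊕0⊕1⊕1⊕1⊕1⊕0 = 0
s8: b8⊕b9⊕b10⊕b11⊕b12⊕b13⊕b14⊕b15 = 0⊕1⊕1⊕1⊕1⊕1⊕1⊕0 = 0
Syndrome (s8...s1) = 0000 → position 0 (no error).
Overall parity (XOR of all 16 bits, including p0): 1⊕0⊕0⊕0⊕0⊕0⊕0⊕1⊕0⊕1⊕1⊕1⊕1⊕1⊕1⊕0 = 0
Overall=0, syndrome position=0 → no error.

none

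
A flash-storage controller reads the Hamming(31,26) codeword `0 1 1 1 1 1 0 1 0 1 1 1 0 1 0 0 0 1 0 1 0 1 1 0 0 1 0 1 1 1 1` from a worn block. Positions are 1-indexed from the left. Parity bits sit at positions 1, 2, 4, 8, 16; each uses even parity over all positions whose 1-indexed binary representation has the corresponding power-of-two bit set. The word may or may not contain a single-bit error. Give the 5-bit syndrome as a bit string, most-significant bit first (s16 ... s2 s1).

10000

s1: b1⊕b3⊕b5⊕b7⊕b9⊕b11⊕b13⊕b15⊕b17⊕b19⊕b21⊕b23⊕b25⊕b27⊕b29⊕b31 = 0⊕1⊕1⊕0⊕0⊕1⊕0⊕0⊕0⊕0⊕0⊕1⊕0⊕0⊕1⊕1 = 0
s2: b2⊕b3⊕b6⊕b7⊕b10⊕b11⊕b14⊕b15⊕b18⊕b19⊕b22⊕b23⊕b26⊕b27⊕b30⊕b31 = 1⊕1⊕1⊕0⊕1⊕1⊕1⊕0⊕1⊕0⊕1⊕1⊕1⊕0⊕1⊕1 = 0
s4: b4⊕b5⊕b6⊕b7⊕b12⊕b13⊕b14⊕b15⊕b20⊕b21⊕b22⊕b23⊕b28⊕b29⊕b30⊕b31 = 1⊕1⊕1⊕0⊕1⊕0⊕1⊕0⊕1⊕0⊕1⊕1⊕1⊕1⊕1⊕1 = 0
s8: b8⊕b9⊕b10⊕b11⊕b12⊕b13⊕b14⊕b15⊕b24⊕b25⊕b26⊕b27⊕b28⊕b29⊕b30⊕b31 = 1⊕0⊕1⊕1⊕1⊕0⊕1⊕0⊕0⊕0⊕1⊕0⊕1⊕1⊕1⊕1 = 0
s16: b16⊕b17⊕b18⊕b19⊕b20⊕b21⊕b22⊕b23⊕b24⊕b25⊕b26⊕b27⊕b28⊕b29⊕b30⊕b31 = 0⊕0⊕1⊕0⊕1⊕0⊕1⊕1⊕0⊕0⊕1⊕0⊕1⊕1⊕1⊕1 = 1
Syndrome (s16...s1) = 10000 → position 16.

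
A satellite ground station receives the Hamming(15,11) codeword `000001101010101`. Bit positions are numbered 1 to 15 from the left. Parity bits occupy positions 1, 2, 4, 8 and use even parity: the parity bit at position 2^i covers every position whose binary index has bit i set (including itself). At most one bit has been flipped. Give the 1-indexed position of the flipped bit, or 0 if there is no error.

s1: b1⊕b3⊕b5⊕b7⊕b9⊕b11⊕b13⊕b15 = 0⊕0⊕0⊕1⊕1⊕1⊕1⊕1 = 1
s2: b2⊕b3⊕b6⊕b7⊕b10⊕b11⊕b14⊕b15 = 0⊕0⊕1⊕1⊕0⊕1⊕0⊕1 = 0
s4: b4⊕b5⊕b6⊕b7⊕b12⊕b13⊕b14⊕b15 = 0⊕0⊕1⊕1⊕0⊕1⊕0⊕1 = 0
s8: b8⊕b9⊕b10⊕b11⊕b12⊕b13⊕b14⊕b15 = 0⊕1⊕0⊕1⊕0⊕1⊕0⊕1 = 0
Syndrome (s8...s1) = 0001 → position 1.

1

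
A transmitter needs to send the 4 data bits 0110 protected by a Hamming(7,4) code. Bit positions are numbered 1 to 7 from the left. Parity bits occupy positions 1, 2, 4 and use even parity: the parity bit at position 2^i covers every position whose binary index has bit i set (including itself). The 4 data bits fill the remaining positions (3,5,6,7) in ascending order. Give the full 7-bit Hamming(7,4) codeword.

Place data bits at non-power-of-two positions: b3=0, b5=1, b6=1, b7=0.
p1 = XOR of data positions {3,5,7} = 0⊕1⊕0 = 1
p2 = XOR of data positions {3,6,7} = 0⊕1⊕0 = 1
p4 = XOR of data positions {5,6,7} = 1⊕1⊕0 = 0
Codeword b1..b7 = 1100110

1100110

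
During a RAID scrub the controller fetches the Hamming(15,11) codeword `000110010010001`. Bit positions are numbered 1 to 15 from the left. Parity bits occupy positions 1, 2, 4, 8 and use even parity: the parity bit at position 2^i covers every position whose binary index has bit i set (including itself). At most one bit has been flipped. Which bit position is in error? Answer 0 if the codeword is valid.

s1: b1⊕b3⊕b5⊕b7⊕b9⊕b11⊕b13⊕b15 = 0⊕0⊕1⊕0⊕0⊕1⊕0⊕1 = 1
s2: b2⊕b3⊕b6⊕b7⊕b10⊕b11⊕b14⊕b15 = 0⊕0⊕0⊕0⊕0⊕1⊕0⊕1 = 0
s4: b4⊕b5⊕b6⊕b7⊕b12⊕b13⊕b14⊕b15 = 1⊕1⊕0⊕0⊕0⊕0⊕0⊕1 = 1
s8: b8⊕b9⊕b10⊕b11⊕b12⊕b13⊕b14⊕b15 = 1⊕0⊕0⊕1⊕0⊕0⊕0⊕1 = 1
Syndrome (s8...s1) = 1101 → position 13.

13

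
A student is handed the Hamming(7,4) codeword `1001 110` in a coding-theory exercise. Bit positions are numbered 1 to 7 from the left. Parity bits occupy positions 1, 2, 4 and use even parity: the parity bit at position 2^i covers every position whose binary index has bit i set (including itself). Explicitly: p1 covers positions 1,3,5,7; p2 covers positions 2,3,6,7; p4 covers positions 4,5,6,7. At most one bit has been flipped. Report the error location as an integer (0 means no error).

6

s1: b1⊕b3⊕b5⊕b7 = 1⊕0⊕1⊕0 = 0
s2: b2⊕b3⊕b6⊕b7 = 0⊕0⊕1⊕0 = 1
s4: b4⊕b5⊕b6⊕b7 = 1⊕1⊕1⊕0 = 1
Syndrome (s4...s1) = 110 → position 6.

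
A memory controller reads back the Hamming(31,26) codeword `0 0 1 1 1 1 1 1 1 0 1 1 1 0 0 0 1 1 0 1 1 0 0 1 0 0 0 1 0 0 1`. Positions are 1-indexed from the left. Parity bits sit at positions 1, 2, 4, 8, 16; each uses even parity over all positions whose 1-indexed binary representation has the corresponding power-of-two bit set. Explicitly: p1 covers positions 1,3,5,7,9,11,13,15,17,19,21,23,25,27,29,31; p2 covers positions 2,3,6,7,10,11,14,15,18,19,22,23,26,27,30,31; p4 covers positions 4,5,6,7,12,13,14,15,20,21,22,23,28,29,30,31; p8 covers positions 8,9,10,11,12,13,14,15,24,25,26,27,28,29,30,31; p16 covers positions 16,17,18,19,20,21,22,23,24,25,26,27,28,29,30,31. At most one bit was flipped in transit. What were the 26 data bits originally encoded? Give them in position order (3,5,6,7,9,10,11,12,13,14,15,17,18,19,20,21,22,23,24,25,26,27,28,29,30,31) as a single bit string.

s1: b1⊕b3⊕b5⊕b7⊕b9⊕b11⊕b13⊕b15⊕b17⊕b19⊕b21⊕b23⊕b25⊕b27⊕b29⊕b31 = 0⊕1⊕1⊕1⊕1⊕1⊕1⊕0⊕1⊕0⊕1⊕0⊕0⊕0⊕0⊕1 = 1
s2: b2⊕b3⊕b6⊕b7⊕b10⊕b11⊕b14⊕b15⊕b18⊕b19⊕b22⊕b23⊕b26⊕b27⊕b30⊕b31 = 0⊕1⊕1⊕1⊕0⊕1⊕0⊕0⊕1⊕0⊕0⊕0⊕0⊕0⊕0⊕1 = 0
s4: b4⊕b5⊕b6⊕b7⊕b12⊕b13⊕b14⊕b15⊕b20⊕b21⊕b22⊕b23⊕b28⊕b29⊕b30⊕b31 = 1⊕1⊕1⊕1⊕1⊕1⊕0⊕0⊕1⊕1⊕0⊕0⊕1⊕0⊕0⊕1 = 0
s8: b8⊕b9⊕b10⊕b11⊕b12⊕b13⊕b14⊕b15⊕b24⊕b25⊕b26⊕b27⊕b28⊕b29⊕b30⊕b31 = 1⊕1⊕0⊕1⊕1⊕1⊕0⊕0⊕1⊕0⊕0⊕0⊕1⊕0⊕0⊕1 = 0
s16: b16⊕b17⊕b18⊕b19⊕b20⊕b21⊕b22⊕b23⊕b24⊕b25⊕b26⊕b27⊕b28⊕b29⊕b30⊕b31 = 0⊕1⊕1⊕0⊕1⊕1⊕0⊕0⊕1⊕0⊕0⊕0⊕1⊕0⊕0⊕1 = 1
Syndrome (s16...s1) = 10001 → position 17.
Flip bit 17: corrected codeword = 0011111110111000010110010001001
Data bits at positions 3,5,6,7,9,10,11,12,13,14,15,17,18,19,20,21,22,23,24,25,26,27,28,29,30,31: 11111011100010110010001001

11111011100010110010001001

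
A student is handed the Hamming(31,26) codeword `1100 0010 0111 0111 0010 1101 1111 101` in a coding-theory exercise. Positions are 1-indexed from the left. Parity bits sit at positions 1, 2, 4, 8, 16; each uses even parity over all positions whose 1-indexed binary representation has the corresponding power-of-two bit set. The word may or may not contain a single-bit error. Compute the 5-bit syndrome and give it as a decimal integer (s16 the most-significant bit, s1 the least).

s1: b1⊕b3⊕b5⊕b7⊕b9⊕b11⊕b13⊕b15⊕b17⊕b19⊕b21⊕b23⊕b25⊕b27⊕b29⊕b31 = 1⊕0⊕0⊕1⊕0⊕1⊕0⊕1⊕0⊕1⊕1⊕0⊕1⊕1⊕1⊕1 = 0
s2: b2⊕b3⊕b6⊕b7⊕b10⊕b11⊕b14⊕b15⊕b18⊕b19⊕b22⊕b23⊕b26⊕b27⊕b30⊕b31 = 1⊕0⊕0⊕1⊕1⊕1⊕1⊕1⊕0⊕1⊕1⊕0⊕1⊕1⊕0⊕1 = 1
s4: b4⊕b5⊕b6⊕b7⊕b12⊕b13⊕b14⊕b15⊕b20⊕b21⊕b22⊕b23⊕b28⊕b29⊕b30⊕b31 = 0⊕0⊕0⊕1⊕1⊕0⊕1⊕1⊕0⊕1⊕1⊕0⊕1⊕1⊕0⊕1 = 1
s8: b8⊕b9⊕b10⊕b11⊕b12⊕b13⊕b14⊕b15⊕b24⊕b25⊕b26⊕b27⊕b28⊕b29⊕b30⊕b31 = 0⊕0⊕1⊕1⊕1⊕0⊕1⊕1⊕1⊕1⊕1⊕1⊕1⊕1⊕0⊕1 = 0
s16: b16⊕b17⊕b18⊕b19⊕b20⊕b21⊕b22⊕b23⊕b24⊕b25⊕b26⊕b27⊕b28⊕b29⊕b30⊕b31 = 1⊕0⊕0⊕1⊕0⊕1⊕1⊕0⊕1⊕1⊕1⊕1⊕1⊕1⊕0⊕1 = 1
Syndrome (s16...s1) = 10110 → position 22.

22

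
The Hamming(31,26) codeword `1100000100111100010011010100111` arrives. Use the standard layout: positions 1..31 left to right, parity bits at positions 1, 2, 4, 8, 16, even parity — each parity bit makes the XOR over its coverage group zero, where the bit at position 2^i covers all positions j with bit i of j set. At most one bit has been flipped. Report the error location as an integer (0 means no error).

0

s1: b1⊕b3⊕b5⊕b7⊕b9⊕b11⊕b13⊕b15⊕b17⊕b19⊕b21⊕b23⊕b25⊕b27⊕b29⊕b31 = 1⊕0⊕0⊕0⊕0⊕1⊕1⊕0⊕0⊕0⊕1⊕0⊕0⊕0⊕1⊕1 = 0
s2: b2⊕b3⊕b6⊕b7⊕b10⊕b11⊕b14⊕b15⊕b18⊕b19⊕b22⊕b23⊕b26⊕b27⊕b30⊕b31 = 1⊕0⊕0⊕0⊕0⊕1⊕1⊕0⊕1⊕0⊕1⊕0⊕1⊕0⊕1⊕1 = 0
s4: b4⊕b5⊕b6⊕b7⊕b12⊕b13⊕b14⊕b15⊕b20⊕b21⊕b22⊕b23⊕b28⊕b29⊕b30⊕b31 = 0⊕0⊕0⊕0⊕1⊕1⊕1⊕0⊕0⊕1⊕1⊕0⊕0⊕1⊕1⊕1 = 0
s8: b8⊕b9⊕b10⊕b11⊕b12⊕b13⊕b14⊕b15⊕b24⊕b25⊕b26⊕b27⊕b28⊕b29⊕b30⊕b31 = 1⊕0⊕0⊕1⊕1⊕1⊕1⊕0⊕1⊕0⊕1⊕0⊕0⊕1⊕1⊕1 = 0
s16: b16⊕b17⊕b18⊕b19⊕b20⊕b21⊕b22⊕b23⊕b24⊕b25⊕b26⊕b27⊕b28⊕b29⊕b30⊕b31 = 0⊕0⊕1⊕0⊕0⊕1⊕1⊕0⊕1⊕0⊕1⊕0⊕0⊕1⊕1⊕1 = 0
Syndrome (s16...s1) = 00000 → position 0 (no error).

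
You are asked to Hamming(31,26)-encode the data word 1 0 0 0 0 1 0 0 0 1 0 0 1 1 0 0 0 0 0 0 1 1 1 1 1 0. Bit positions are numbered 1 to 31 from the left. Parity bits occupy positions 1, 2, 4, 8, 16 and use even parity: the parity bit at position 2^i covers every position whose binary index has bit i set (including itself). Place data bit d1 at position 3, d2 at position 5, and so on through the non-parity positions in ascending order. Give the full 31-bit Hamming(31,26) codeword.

0010000101000101011000000111110

Place data bits at non-power-of-two positions: b3=1, b5=0, b6=0, b7=0, b9=0, b10=1, b11=0, b12=0, b13=0, b14=1, b15=0, b17=0, b18=1, b19=1, b20=0, b21=0, b22=0, b23=0, b24=0, b25=0, b26=1, b27=1, b28=1, b29=1, b30=1, b31=0.
p1 = XOR of data positions {3,5,7,9,11,13,15,17,19,21,23,25,27,29,31} = 1⊕0⊕0⊕0⊕0⊕0⊕0⊕0⊕1⊕0⊕0⊕0⊕1⊕1⊕0 = 0
p2 = XOR of data positions {3,6,7,10,11,14,15,18,19,22,23,26,27,30,31} = 1⊕0⊕0⊕1⊕0⊕1⊕0⊕1⊕1⊕0⊕0⊕1⊕1⊕1⊕0 = 0
p4 = XOR of data positions {5,6,7,12,13,14,15,20,21,22,23,28,29,30,31} = 0⊕0⊕0⊕0⊕0⊕1⊕0⊕0⊕0⊕0⊕0⊕1⊕1⊕1⊕0 = 0
p8 = XOR of data positions {9,10,11,12,13,14,15,24,25,26,27,28,29,30,31} = 0⊕1⊕0⊕0⊕0⊕1⊕0⊕0⊕0⊕1⊕1⊕1⊕1⊕1⊕0 = 1
p16 = XOR of data positions {17,18,19,20,21,22,23,24,25,26,27,28,29,30,31} = 0⊕1⊕1⊕0⊕0⊕0⊕0⊕0⊕0⊕1⊕1⊕1⊕1⊕1⊕0 = 1
Codeword b1..b31 = 0010000101000101011000000111110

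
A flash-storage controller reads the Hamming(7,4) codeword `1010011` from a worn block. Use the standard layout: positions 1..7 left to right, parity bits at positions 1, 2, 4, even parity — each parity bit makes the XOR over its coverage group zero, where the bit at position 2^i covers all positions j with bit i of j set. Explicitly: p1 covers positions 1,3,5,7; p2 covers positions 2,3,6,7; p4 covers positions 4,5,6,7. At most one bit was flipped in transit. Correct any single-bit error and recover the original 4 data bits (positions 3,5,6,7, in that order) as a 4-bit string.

s1: b1⊕b3⊕b5⊕b7 = 1⊕1⊕0⊕1 = 1
s2: b2⊕b3⊕b6⊕b7 = 0⊕1⊕1⊕1 = 1
s4: b4⊕b5⊕b6⊕b7 = 0⊕0⊕1⊕1 = 0
Syndrome (s4...s1) = 011 → position 3.
Flip bit 3: corrected codeword = 1000011
Data bits at positions 3,5,6,7: 0011

0011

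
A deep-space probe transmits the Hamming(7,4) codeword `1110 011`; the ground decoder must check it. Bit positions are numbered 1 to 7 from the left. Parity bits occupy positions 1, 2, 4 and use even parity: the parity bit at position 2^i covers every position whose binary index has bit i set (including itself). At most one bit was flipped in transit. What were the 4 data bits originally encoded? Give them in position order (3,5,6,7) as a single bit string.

1011

s1: b1⊕b3⊕b5⊕b7 = 1⊕1⊕0⊕1 = 1
s2: b2⊕b3⊕b6⊕b7 = 1⊕1⊕1⊕1 = 0
s4: b4⊕b5⊕b6⊕b7 = 0⊕0⊕1⊕1 = 0
Syndrome (s4...s1) = 001 → position 1.
Flip bit 1: corrected codeword = 0110011
Data bits at positions 3,5,6,7: 1011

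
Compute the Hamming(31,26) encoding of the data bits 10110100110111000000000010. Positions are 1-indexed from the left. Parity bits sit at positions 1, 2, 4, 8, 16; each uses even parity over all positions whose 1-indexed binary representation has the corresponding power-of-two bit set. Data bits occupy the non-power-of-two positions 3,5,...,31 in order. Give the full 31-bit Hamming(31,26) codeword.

Place data bits at non-power-of-two positions: b3=1, b5=0, b6=1, b7=1, b9=0, b10=1, b11=0, b12=0, b13=1, b14=1, b15=0, b17=1, b18=1, b19=1, b20=0, b21=0, b22=0, b23=0, b24=0, b25=0, b26=0, b27=0, b28=0, b29=0, b30=1, b31=0.
p1 = XOR of data positions {3,5,7,9,11,13,15,17,19,21,23,25,27,29,31} = 1⊕0⊕1⊕0⊕0⊕1⊕0⊕1⊕1⊕0⊕0⊕0⊕0⊕0⊕0 = 1
p2 = XOR of data positions {3,6,7,10,11,14,15,18,19,22,23,26,27,30,31} = 1⊕1⊕1⊕1⊕0⊕1⊕0⊕1⊕1⊕0⊕0⊕0⊕0⊕1⊕0 = 0
p4 = XOR of data positions {5,6,7,12,13,14,15,20,21,22,23,28,29,30,31} = 0⊕1⊕1⊕0⊕1⊕1⊕0⊕0⊕0⊕0⊕0⊕0⊕0⊕1⊕0 = 1
p8 = XOR of data positions {9,10,11,12,13,14,15,24,25,26,27,28,29,30,31} = 0⊕1⊕0⊕0⊕1⊕1⊕0⊕0⊕0⊕0⊕0⊕0⊕0⊕1⊕0 = 0
p16 = XOR of data positions {17,18,19,20,21,22,23,24,25,26,27,28,29,30,31} = 1⊕1⊕1⊕0⊕0⊕0⊕0⊕0⊕0⊕0⊕0⊕0⊕0⊕1⊕0 = 0
Codeword b1..b31 = 1011011001001100111000000000010

1011011001001100111000000000010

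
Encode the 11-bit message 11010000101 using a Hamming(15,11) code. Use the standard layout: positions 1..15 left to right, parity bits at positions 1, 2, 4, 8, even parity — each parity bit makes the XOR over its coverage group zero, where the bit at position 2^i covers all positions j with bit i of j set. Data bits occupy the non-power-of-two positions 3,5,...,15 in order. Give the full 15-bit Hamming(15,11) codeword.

111010100000101

Place data bits at non-power-of-two positions: b3=1, b5=1, b6=0, b7=1, b9=0, b10=0, b11=0, b12=0, b13=1, b14=0, b15=1.
p1 = XOR of data positions {3,5,7,9,11,13,15} = 1⊕1⊕1⊕0⊕0⊕1⊕1 = 1
p2 = XOR of data positions {3,6,7,10,11,14,15} = 1⊕0⊕1⊕0⊕0⊕0⊕1 = 1
p4 = XOR of data positions {5,6,7,12,13,14,15} = 1⊕0⊕1⊕0⊕1⊕0⊕1 = 0
p8 = XOR of data positions {9,10,11,12,13,14,15} = 0⊕0⊕0⊕0⊕1⊕0⊕1 = 0
Codeword b1..b15 = 111010100000101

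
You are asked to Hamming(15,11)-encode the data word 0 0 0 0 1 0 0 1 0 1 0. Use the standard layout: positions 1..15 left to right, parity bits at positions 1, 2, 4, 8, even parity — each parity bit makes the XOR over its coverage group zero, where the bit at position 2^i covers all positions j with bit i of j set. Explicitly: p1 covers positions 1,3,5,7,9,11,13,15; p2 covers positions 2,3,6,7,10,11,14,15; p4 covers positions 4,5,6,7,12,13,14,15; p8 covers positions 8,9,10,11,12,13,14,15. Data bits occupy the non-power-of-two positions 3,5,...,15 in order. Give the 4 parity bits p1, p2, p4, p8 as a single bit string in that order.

1101

Place data bits at non-power-of-two positions: b3=0, b5=0, b6=0, b7=0, b9=1, b10=0, b11=0, b12=1, b13=0, b14=1, b15=0.
p1 = XOR of data positions {3,5,7,9,11,13,15} = 0⊕0⊕0⊕1⊕0⊕0⊕0 = 1
p2 = XOR of data positions {3,6,7,10,11,14,15} = 0⊕0⊕0⊕0⊕0⊕1⊕0 = 1
p4 = XOR of data positions {5,6,7,12,13,14,15} = 0⊕0⊕0⊕1⊕0⊕1⊕0 = 0
p8 = XOR of data positions {9,10,11,12,13,14,15} = 1⊕0⊕0⊕1⊕0⊕1⊕0 = 1
Parity bits p1,p2,p4,p8 = 1101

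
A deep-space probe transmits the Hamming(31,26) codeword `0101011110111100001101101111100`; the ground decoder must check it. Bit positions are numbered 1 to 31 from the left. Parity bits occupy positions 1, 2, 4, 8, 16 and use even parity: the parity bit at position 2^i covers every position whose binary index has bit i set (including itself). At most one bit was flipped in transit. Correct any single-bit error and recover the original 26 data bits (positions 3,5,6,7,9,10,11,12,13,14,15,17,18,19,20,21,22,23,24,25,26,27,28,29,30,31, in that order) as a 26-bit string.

00111011110001101101111000

s1: b1⊕b3⊕b5⊕b7⊕b9⊕b11⊕b13⊕b15⊕b17⊕b19⊕b21⊕b23⊕b25⊕b27⊕b29⊕b31 = 0⊕0⊕0⊕1⊕1⊕1⊕1⊕0⊕0⊕1⊕0⊕1⊕1⊕1⊕1⊕0 = 1
s2: b2⊕b3⊕b6⊕b7⊕b10⊕b11⊕b14⊕b15⊕b18⊕b19⊕b22⊕b23⊕b26⊕b27⊕b30⊕b31 = 1⊕0⊕1⊕1⊕0⊕1⊕1⊕0⊕0⊕1⊕1⊕1⊕1⊕1⊕0⊕0 = 0
s4: b4⊕b5⊕b6⊕b7⊕b12⊕b13⊕b14⊕b15⊕b20⊕b21⊕b22⊕b23⊕b28⊕b29⊕b30⊕b31 = 1⊕0⊕1⊕1⊕1⊕1⊕1⊕0⊕1⊕0⊕1⊕1⊕1⊕1⊕0⊕0 = 1
s8: b8⊕b9⊕b10⊕b11⊕b12⊕b13⊕b14⊕b15⊕b24⊕b25⊕b26⊕b27⊕b28⊕b29⊕b30⊕b31 = 1⊕1⊕0⊕1⊕1⊕1⊕1⊕0⊕0⊕1⊕1⊕1⊕1⊕1⊕0⊕0 = 1
s16: b16⊕b17⊕b18⊕b19⊕b20⊕b21⊕b22⊕b23⊕b24⊕b25⊕b26⊕b27⊕b28⊕b29⊕b30⊕b31 = 0⊕0⊕0⊕1⊕1⊕0⊕1⊕1⊕0⊕1⊕1⊕1⊕1⊕1⊕0⊕0 = 1
Syndrome (s16...s1) = 11101 → position 29.
Flip bit 29: corrected codeword = 0101011110111100001101101111000
Data bits at positions 3,5,6,7,9,10,11,12,13,14,15,17,18,19,20,21,22,23,24,25,26,27,28,29,30,31: 00111011110001101101111000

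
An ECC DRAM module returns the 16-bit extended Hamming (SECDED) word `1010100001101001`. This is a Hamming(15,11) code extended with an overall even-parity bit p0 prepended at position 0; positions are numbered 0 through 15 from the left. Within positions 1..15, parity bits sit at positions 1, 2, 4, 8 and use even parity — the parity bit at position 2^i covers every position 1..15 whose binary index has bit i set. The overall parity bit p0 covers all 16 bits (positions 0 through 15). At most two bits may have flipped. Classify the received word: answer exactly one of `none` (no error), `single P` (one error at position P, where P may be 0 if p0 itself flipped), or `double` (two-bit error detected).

single 6

s1: b1⊕b3⊕b5⊕b7⊕b9⊕b11⊕b13⊕b15 = 0⊕0⊕0⊕0⊕1⊕0⊕0⊕1 = 0
s2: b2⊕b3⊕b6⊕b7⊕b10⊕b11⊕b14⊕b15 = 1⊕0⊕0⊕0⊕1⊕0⊕0⊕1 = 1
s4: b4⊕b5⊕b6⊕b7⊕b12⊕b13⊕b14⊕b15 = 1⊕0⊕0⊕0⊕1⊕0⊕0⊕1 = 1
s8: b8⊕b9⊕b10⊕b11⊕b12⊕b13⊕b14⊕b15 = 0⊕1⊕1⊕0⊕1⊕0⊕0⊕1 = 0
Syndrome (s8...s1) = 0110 → position 6.
Overall parity (XOR of all 16 bits, including p0): 1⊕0⊕1⊕0⊕1⊕0⊕0⊕0⊕0⊕1⊕1⊕0⊕1⊕0⊕0⊕1 = 1
Overall=1, syndrome position=6 → single-bit error at position 6.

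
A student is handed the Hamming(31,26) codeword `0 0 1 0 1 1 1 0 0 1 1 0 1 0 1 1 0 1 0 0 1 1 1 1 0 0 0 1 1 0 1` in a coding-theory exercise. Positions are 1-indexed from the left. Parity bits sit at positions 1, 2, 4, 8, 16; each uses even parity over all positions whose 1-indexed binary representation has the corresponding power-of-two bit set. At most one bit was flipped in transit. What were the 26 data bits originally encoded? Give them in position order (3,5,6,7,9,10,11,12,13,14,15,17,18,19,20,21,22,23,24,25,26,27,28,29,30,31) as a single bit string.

s1: b1⊕b3⊕b5⊕b7⊕b9⊕b11⊕b13⊕b15⊕b17⊕b19⊕b21⊕b23⊕b25⊕b27⊕b29⊕b31 = 0⊕1⊕1⊕1⊕0⊕1⊕1⊕1⊕0⊕0⊕1⊕1⊕0⊕0⊕1⊕1 = 0
s2: b2⊕b3⊕b6⊕b7⊕b10⊕b11⊕b14⊕b15⊕b18⊕b19⊕b22⊕b23⊕b26⊕b27⊕b30⊕b31 = 0⊕1⊕1⊕1⊕1⊕1⊕0⊕1⊕1⊕0⊕1⊕1⊕0⊕0⊕0⊕1 = 0
s4: b4⊕b5⊕b6⊕b7⊕b12⊕b13⊕b14⊕b15⊕b20⊕b21⊕b22⊕b23⊕b28⊕b29⊕b30⊕b31 = 0⊕1⊕1⊕1⊕0⊕1⊕0⊕1⊕0⊕1⊕1⊕1⊕1⊕1⊕0⊕1 = 1
s8: b8⊕b9⊕b10⊕b11⊕b12⊕b13⊕b14⊕b15⊕b24⊕b25⊕b26⊕b27⊕b28⊕b29⊕b30⊕b31 = 0⊕0⊕1⊕1⊕0⊕1⊕0⊕1⊕1⊕0⊕0⊕0⊕1⊕1⊕0⊕1 = 0
s16: b16⊕b17⊕b18⊕b19⊕b20⊕b21⊕b22⊕b23⊕b24⊕b25⊕b26⊕b27⊕b28⊕b29⊕b30⊕b31 = 1⊕0⊕1⊕0⊕0⊕1⊕1⊕1⊕1⊕0⊕0⊕0⊕1⊕1⊕0⊕1 = 1
Syndrome (s16...s1) = 10100 → position 20.
Flip bit 20: corrected codeword = 0010111001101011010111110001101
Data bits at positions 3,5,6,7,9,10,11,12,13,14,15,17,18,19,20,21,22,23,24,25,26,27,28,29,30,31: 11110110101010111110001101

11110110101010111110001101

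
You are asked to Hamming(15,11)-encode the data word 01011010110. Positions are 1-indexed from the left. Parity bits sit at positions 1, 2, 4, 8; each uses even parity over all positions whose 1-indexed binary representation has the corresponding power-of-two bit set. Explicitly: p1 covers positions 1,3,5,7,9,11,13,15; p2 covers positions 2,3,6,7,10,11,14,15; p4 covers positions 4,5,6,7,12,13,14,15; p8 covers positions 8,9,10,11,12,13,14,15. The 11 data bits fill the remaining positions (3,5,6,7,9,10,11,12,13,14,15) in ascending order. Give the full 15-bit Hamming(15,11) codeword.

Place data bits at non-power-of-two positions: b3=0, b5=1, b6=0, b7=1, b9=1, b10=0, b11=1, b12=0, b13=1, b14=1, b15=0.
p1 = XOR of data positions {3,5,7,9,11,13,15} = 0⊕1⊕1⊕1⊕1⊕1⊕0 = 1
p2 = XOR of data positions {3,6,7,10,11,14,15} = 0⊕0⊕1⊕0⊕1⊕1⊕0 = 1
p4 = XOR of data positions {5,6,7,12,13,14,15} = 1⊕0⊕1⊕0⊕1⊕1⊕0 = 0
p8 = XOR of data positions {9,10,11,12,13,14,15} = 1⊕0⊕1⊕0⊕1⊕1⊕0 = 0
Codeword b1..b15 = 110010101010110

110010101010110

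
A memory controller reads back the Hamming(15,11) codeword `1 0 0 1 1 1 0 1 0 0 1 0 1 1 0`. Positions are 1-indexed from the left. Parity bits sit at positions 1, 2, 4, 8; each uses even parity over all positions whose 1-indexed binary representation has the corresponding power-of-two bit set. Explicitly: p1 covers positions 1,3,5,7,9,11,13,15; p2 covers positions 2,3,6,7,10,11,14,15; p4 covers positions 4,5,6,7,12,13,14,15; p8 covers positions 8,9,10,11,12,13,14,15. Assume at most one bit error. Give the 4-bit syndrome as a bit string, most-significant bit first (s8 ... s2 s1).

0110

s1: b1⊕b3⊕b5⊕b7⊕b9⊕b11⊕b13⊕b15 = 1⊕0⊕1⊕0⊕0⊕1⊕1⊕0 = 0
s2: b2⊕b3⊕b6⊕b7⊕b10⊕b11⊕b14⊕b15 = 0⊕0⊕1⊕0⊕0⊕1⊕1⊕0 = 1
s4: b4⊕b5⊕b6⊕b7⊕b12⊕b13⊕b14⊕b15 = 1⊕1⊕1⊕0⊕0⊕1⊕1⊕0 = 1
s8: b8⊕b9⊕b10⊕b11⊕b12⊕b13⊕b14⊕b15 = 1⊕0⊕0⊕1⊕0⊕1⊕1⊕0 = 0
Syndrome (s8...s1) = 0110 → position 6.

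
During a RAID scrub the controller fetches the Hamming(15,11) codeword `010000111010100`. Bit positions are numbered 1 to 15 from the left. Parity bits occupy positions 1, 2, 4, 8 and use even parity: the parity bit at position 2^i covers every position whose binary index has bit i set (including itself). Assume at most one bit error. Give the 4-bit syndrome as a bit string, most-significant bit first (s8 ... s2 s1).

0010

s1: b1⊕b3⊕b5⊕b7⊕b9⊕b11⊕b13⊕b15 = 0⊕0⊕0⊕1⊕1⊕1⊕1⊕0 = 0
s2: b2⊕b3⊕b6⊕b7⊕b10⊕b11⊕b14⊕b15 = 1⊕0⊕0⊕1⊕0⊕1⊕0⊕0 = 1
s4: b4⊕b5⊕b6⊕b7⊕b12⊕b13⊕b14⊕b15 = 0⊕0⊕0⊕1⊕0⊕1⊕0⊕0 = 0
s8: b8⊕b9⊕b10⊕b11⊕b12⊕b13⊕b14⊕b15 = 1⊕1⊕0⊕1⊕0⊕1⊕0⊕0 = 0
Syndrome (s8...s1) = 0010 → position 2.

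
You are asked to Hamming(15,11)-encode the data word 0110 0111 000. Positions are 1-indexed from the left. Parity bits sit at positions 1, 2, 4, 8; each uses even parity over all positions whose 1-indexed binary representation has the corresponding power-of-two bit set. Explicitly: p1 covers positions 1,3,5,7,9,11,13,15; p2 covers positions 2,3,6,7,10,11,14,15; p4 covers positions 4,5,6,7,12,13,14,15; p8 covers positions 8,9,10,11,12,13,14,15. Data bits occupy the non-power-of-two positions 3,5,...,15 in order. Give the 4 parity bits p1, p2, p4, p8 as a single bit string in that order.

0111

Place data bits at non-power-of-two positions: b3=0, b5=1, b6=1, b7=0, b9=0, b10=1, b11=1, b12=1, b13=0, b14=0, b15=0.
p1 = XOR of data positions {3,5,7,9,11,13,15} = 0⊕1⊕0⊕0⊕1⊕0⊕0 = 0
p2 = XOR of data positions {3,6,7,10,11,14,15} = 0⊕1⊕0⊕1⊕1⊕0⊕0 = 1
p4 = XOR of data positions {5,6,7,12,13,14,15} = 1⊕1⊕0⊕1⊕0⊕0⊕0 = 1
p8 = XOR of data positions {9,10,11,12,13,14,15} = 0⊕1⊕1⊕1⊕0⊕0⊕0 = 1
Parity bits p1,p2,p4,p8 = 0111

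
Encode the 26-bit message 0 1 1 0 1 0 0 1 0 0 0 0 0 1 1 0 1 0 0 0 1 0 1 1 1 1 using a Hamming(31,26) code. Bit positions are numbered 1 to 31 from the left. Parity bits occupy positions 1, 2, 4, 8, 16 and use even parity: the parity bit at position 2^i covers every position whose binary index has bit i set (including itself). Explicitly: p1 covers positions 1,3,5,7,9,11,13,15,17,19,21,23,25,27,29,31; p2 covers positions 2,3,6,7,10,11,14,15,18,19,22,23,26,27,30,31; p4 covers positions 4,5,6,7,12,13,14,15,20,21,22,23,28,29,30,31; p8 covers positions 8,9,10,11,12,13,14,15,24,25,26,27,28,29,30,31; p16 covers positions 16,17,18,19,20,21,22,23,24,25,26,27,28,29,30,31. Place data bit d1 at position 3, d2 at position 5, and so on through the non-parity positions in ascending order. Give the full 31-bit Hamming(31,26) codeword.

1001110110010000001101000101111

Place data bits at non-power-of-two positions: b3=0, b5=1, b6=1, b7=0, b9=1, b10=0, b11=0, b12=1, b13=0, b14=0, b15=0, b17=0, b18=0, b19=1, b20=1, b21=0, b22=1, b23=0, b24=0, b25=0, b26=1, b27=0, b28=1, b29=1, b30=1, b31=1.
p1 = XOR of data positions {3,5,7,9,11,13,15,17,19,21,23,25,27,29,31} = 0⊕1⊕0⊕1⊕0⊕0⊕0⊕0⊕1⊕0⊕0⊕0⊕0⊕1⊕1 = 1
p2 = XOR of data positions {3,6,7,10,11,14,15,18,19,22,23,26,27,30,31} = 0⊕1⊕0⊕0⊕0⊕0⊕0⊕0⊕1⊕1⊕0⊕1⊕0⊕1⊕1 = 0
p4 = XOR of data positions {5,6,7,12,13,14,15,20,21,22,23,28,29,30,31} = 1⊕1⊕0⊕1⊕0⊕0⊕0⊕1⊕0⊕1⊕0⊕1⊕1⊕1⊕1 = 1
p8 = XOR of data positions {9,10,11,12,13,14,15,24,25,26,27,28,29,30,31} = 1⊕0⊕0⊕1⊕0⊕0⊕0⊕0⊕0⊕1⊕0⊕1⊕1⊕1⊕1 = 1
p16 = XOR of data positions {17,18,19,20,21,22,23,24,25,26,27,28,29,30,31} = 0⊕0⊕1⊕1⊕0⊕1⊕0⊕0⊕0⊕1⊕0⊕1⊕1⊕1⊕1 = 0
Codeword b1..b31 = 1001110110010000001101000101111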